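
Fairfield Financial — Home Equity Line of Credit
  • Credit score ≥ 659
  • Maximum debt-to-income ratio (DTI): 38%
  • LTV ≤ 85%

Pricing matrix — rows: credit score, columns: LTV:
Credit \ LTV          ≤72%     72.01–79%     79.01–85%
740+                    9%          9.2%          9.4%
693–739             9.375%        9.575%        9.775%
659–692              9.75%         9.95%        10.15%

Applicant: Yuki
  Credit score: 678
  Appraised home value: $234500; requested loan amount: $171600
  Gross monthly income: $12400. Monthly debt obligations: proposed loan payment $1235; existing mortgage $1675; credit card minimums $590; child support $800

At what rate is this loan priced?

9.95%

Credit score 678 ≥ 659; Total monthly debts = (1,235 + 1,675 + 590 + 800) = 4,300. DTI = 4,300/12,400 = 34.7% ≤ 38%
Loan-to-value = 171,600/234,500 = 73.2% — pass (85% max)
Score 678 is in the 659–692 band; LTV 73.2% is in the 72.01–79% band → 9.95%.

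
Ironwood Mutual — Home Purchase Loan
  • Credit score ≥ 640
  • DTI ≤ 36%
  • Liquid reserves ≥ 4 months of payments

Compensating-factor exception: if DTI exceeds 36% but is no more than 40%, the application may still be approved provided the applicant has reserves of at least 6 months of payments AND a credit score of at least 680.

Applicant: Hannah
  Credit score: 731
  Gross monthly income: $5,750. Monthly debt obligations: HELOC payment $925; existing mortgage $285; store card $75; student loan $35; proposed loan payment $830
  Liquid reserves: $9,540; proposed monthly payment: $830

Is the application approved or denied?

Approved

Credit score 731 ≥ 640 (meets base)
Total debts = (925 + 285 + 75 + 35 + 830) = 2,150. DTI: 2,150 ÷ 5,750 = 37.4%, over the 36% base limit.
Liquid reserves cover 9,540/830 = 11.5 months — ≥ 4 required
37.4% falls in the override range (36%–40%), so the compensating-factor test applies.
Reserves 11.5 ≥ 6 months; credit score 731 ≥ 680.
Both override conditions satisfied; DTI exception granted.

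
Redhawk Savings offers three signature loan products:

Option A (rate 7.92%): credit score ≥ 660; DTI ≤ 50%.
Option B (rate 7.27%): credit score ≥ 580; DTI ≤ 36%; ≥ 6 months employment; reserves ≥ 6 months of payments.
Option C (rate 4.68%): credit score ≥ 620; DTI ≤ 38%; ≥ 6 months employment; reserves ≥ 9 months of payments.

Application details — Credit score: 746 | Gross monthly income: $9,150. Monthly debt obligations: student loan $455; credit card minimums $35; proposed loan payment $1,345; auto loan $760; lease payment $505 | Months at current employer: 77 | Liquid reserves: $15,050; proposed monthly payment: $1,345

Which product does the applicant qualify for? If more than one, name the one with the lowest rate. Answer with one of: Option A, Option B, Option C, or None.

Total debts = (455 + 35 + 1,345 + 760 + 505) = 3,100; DTI = 3,100/9,150 = 33.9%.
Reserves = 15,050/1,345 = 11.2 months.
Option A: score 746 ≥ 660; DTI 33.9% ≤ 50% → qualifies.
Option B: score 746 ≥ 580; DTI 33.9% ≤ 36%; employment 77 ≥ 6 mo; reserves 11.2 ≥ 6 mo → qualifies.
Option C: score 746 ≥ 620; DTI 33.9% ≤ 38%; employment 77 ≥ 6 mo; reserves 11.2 ≥ 9 mo → qualifies.
Qualifying: Option A, Option B, Option C. Lowest rate is 4.68% → Option C.

Option C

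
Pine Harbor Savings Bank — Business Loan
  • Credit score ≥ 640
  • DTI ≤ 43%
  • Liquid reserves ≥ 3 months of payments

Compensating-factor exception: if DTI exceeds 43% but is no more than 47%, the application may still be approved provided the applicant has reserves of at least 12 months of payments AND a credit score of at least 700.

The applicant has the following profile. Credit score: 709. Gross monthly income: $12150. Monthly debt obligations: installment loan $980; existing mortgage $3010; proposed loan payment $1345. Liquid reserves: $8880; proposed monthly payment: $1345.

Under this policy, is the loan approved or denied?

Denied

Credit score 709 ≥ 640 (meets base)
Total debts = (980 + 3,010 + 1,345) = 5,335. DTI = 5,335/12,150 = 43.9% > 43% — standard DTI limit exceeded.
Liquid reserves cover 8,880/1,345 = 6.6 months — ≥ 3 required
43.9% falls in the override range (43%–47%), so the compensating-factor test applies.
Override check — reserves: 6.6 mo (short of 12); score: 709 (ok).
Compensating-factor requirement not fully met.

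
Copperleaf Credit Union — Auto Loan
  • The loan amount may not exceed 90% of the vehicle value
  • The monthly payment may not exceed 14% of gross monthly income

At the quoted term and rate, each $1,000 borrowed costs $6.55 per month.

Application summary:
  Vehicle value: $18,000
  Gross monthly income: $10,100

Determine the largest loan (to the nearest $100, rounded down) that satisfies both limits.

$16,200

Payment cap: 14% × $10,100 = $1,414/month.
At $6.55 per $1,000, that supports 1,414/6.55 × 1,000 ≈ $215,877 → $215,800.
LTV cap: 90% × $18,000 = $16,200 → $16,200.
Binding constraint: loan-to-value.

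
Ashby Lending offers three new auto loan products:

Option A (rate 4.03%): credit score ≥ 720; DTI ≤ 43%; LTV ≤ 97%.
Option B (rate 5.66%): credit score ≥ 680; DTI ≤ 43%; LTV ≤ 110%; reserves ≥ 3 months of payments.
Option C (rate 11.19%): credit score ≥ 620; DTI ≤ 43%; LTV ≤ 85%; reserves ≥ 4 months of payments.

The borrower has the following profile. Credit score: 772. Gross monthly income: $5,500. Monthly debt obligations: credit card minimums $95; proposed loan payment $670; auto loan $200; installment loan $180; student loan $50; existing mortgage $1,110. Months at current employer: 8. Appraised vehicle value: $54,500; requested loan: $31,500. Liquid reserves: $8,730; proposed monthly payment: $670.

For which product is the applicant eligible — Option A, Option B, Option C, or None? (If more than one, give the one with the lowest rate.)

Option A

Total debts = (95 + 670 + 200 + 180 + 50 + 1,110) = 2,305; DTI = 2,305/5,500 = 41.9%.
LTV = 31,500/54,500 = 57.8%.
Reserves = 8,730/670 = 13.0 months.
Option A: score 772 ≥ 720; DTI 41.9% ≤ 43%; LTV 57.8% ≤ 97% → qualifies.
Option B: score 772 ≥ 680; DTI 41.9% ≤ 43%; LTV 57.8% ≤ 110%; reserves 13.0 ≥ 3 mo → qualifies.
Option C: score 772 ≥ 620; DTI 41.9% ≤ 43%; LTV 57.8% ≤ 85%; reserves 13.0 ≥ 4 mo → qualifies.
Qualifying: Option A, Option B, Option C. Lowest rate is 4.03% → Option A.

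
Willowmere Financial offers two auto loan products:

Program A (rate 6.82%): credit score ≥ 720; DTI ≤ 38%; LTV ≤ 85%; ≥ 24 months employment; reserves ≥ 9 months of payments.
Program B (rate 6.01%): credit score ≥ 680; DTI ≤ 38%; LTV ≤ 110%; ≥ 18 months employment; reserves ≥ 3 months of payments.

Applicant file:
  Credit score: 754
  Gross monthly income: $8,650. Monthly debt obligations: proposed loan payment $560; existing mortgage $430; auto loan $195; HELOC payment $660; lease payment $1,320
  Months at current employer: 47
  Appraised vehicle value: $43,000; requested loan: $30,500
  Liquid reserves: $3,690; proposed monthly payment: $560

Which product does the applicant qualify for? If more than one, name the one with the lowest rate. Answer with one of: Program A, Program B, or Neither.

Program B

Total debts = (560 + 430 + 195 + 660 + 1,320) = 3,165; DTI = 3,165/8,650 = 36.6%.
LTV = 30,500/43,000 = 70.9%.
Reserves = 3,690/560 = 6.6 months.
Program A: score 754 ≥ 720; DTI 36.6% ≤ 38%; LTV 70.9% ≤ 85%; employment 47 ≥ 24 mo; reserves 6.6 < 9 mo → does not qualify.
Program B: score 754 ≥ 680; DTI 36.6% ≤ 38%; LTV 70.9% ≤ 110%; employment 47 ≥ 18 mo; reserves 6.6 ≥ 3 mo → qualifies.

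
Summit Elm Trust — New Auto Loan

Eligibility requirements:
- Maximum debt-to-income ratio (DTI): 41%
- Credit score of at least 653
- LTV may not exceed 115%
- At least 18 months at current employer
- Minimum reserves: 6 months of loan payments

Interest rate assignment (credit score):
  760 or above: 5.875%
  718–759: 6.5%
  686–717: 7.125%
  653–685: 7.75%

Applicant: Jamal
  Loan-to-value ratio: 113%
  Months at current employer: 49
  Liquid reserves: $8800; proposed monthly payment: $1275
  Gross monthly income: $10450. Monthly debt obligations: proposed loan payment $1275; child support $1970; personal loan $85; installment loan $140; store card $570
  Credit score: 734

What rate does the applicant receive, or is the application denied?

Credit score 734 ≥ 653 (meets minimum)
Employment 49 ≥ 18 months
LTV 113% ≤ 115%
Total monthly debts = (1,275 + 1,970 + 85 + 140 + 570) = 4,040. DTI = 4,040/10,450 = 38.7% ≤ 41%
Reserves = 8,800/1,275 = 6.9 months ≥ 6
All requirements met. Score 734 falls in the 718–759 tier → 6.5%.

Approved at 6.5%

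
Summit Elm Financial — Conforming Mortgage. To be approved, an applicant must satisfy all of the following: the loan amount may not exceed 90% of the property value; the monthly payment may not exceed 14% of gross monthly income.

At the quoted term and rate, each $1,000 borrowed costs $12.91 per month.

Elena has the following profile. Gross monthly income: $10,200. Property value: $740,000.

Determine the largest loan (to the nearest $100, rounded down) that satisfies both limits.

$110,600

Payment cap: 14% × $10,200 = $1,428/month.
At $12.91 per $1,000, that supports 1,428/12.91 × 1,000 ≈ $110,611 → $110,600.
LTV cap: 90% × $740,000 = $666,000 → $666,000.
Binding constraint: payment-to-income.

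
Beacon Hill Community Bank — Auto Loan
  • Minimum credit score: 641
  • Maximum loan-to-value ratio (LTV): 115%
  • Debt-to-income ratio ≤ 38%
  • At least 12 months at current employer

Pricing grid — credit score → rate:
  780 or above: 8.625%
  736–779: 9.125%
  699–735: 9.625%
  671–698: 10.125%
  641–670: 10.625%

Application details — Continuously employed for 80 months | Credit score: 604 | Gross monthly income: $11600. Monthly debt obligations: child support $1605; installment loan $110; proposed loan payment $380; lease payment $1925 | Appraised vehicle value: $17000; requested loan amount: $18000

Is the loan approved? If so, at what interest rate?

Denied

Credit score 604 < 641 (below minimum)
Total monthly debts = (1,605 + 110 + 380 + 1,925) = 4,020. Debt-to-income = 4,020/11,600 = 34.7% — meets 38% limit
Employment 80 ≥ 12 months
LTV = 18,000/17,000 = 105.9% ≤ 115%
Not all requirements met → denied.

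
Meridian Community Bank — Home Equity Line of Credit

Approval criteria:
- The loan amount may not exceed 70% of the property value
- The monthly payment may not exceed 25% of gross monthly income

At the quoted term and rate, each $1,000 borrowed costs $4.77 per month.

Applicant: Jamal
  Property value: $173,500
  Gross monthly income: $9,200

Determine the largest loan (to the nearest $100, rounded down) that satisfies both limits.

$121,400

Payment cap: 25% × $9,200 = $2,300/month.
At $4.77 per $1,000, that supports 2,300/4.77 × 1,000 ≈ $482,180 → $482,100.
LTV cap: 70% × $173,500 = $121,450 → $121,400.
Binding constraint: loan-to-value.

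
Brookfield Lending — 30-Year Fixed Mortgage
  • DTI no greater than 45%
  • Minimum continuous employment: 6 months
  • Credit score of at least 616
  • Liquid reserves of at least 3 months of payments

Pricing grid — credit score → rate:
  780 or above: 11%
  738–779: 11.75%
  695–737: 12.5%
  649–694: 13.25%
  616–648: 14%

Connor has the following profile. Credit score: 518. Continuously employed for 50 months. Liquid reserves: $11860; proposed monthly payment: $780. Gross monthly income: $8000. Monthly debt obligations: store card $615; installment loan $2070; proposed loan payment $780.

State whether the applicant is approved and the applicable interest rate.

Denied

Credit score 518 < 616 (below minimum)
Reserves = 11,860/780 = 15.2 months ≥ 3
Employment 50 ≥ 6 months
Total monthly debts = (615 + 2,070 + 780) = 3,465. Debt-to-income = 3,465/8,000 = 43.3% — meets 45% limit
Not all requirements met → denied.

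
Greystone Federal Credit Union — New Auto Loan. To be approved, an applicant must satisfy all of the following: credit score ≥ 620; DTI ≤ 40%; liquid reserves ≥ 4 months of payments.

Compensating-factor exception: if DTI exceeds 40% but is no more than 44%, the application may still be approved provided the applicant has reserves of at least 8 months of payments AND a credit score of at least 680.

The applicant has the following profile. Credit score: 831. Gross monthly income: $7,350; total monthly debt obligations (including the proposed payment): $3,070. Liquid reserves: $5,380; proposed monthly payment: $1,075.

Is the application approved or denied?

Denied

Credit score 831 ≥ 620 (meets base)
DTI: 3,070 ÷ 7,350 = 41.8%, over the 40% base limit.
Liquid reserves cover 5,380/1,075 = 5.0 months — ≥ 4 required
DTI 41.8% is within the 40%–44% exception band; checking compensating factors.
Override check — reserves: 5.0 mo (short of 8); score: 831 (ok).
Override conditions not both satisfied; exception does not apply.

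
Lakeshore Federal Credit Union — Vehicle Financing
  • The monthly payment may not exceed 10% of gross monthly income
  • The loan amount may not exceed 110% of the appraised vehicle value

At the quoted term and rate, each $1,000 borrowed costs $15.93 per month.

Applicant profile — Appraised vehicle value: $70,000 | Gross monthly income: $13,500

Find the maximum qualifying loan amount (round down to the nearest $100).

Payment cap: 10% × $13,500 = $1,350/month.
At $15.93 per $1,000, that supports 1,350/15.93 × 1,000 ≈ $84,745 → $84,700.
LTV cap: 110% × $70,000 = $77,000 → $77,000.
Binding constraint: loan-to-value.

$77,000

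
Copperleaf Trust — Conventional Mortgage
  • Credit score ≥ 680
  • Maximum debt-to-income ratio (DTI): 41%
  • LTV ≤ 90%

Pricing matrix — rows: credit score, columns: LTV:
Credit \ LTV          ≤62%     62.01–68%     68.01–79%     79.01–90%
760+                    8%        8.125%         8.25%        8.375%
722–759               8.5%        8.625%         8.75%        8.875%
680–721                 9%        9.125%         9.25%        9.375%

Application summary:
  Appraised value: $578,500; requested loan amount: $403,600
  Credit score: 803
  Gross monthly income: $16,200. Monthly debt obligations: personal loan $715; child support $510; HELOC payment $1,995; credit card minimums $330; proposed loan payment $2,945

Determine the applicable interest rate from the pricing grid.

Credit score 803 ≥ 680; Total monthly debts = (715 + 510 + 1,995 + 330 + 2,945) = 6,495. DTI: 6,495 ÷ 16,200 = 40.1%, within the 41% cap
LTV: 403,600 ÷ 578,500 = 69.8%, within 90% cap
Row: 803 falls in 760+. Column: 69.8% falls in 68.01–79%. Rate = 8.25%.

8.25%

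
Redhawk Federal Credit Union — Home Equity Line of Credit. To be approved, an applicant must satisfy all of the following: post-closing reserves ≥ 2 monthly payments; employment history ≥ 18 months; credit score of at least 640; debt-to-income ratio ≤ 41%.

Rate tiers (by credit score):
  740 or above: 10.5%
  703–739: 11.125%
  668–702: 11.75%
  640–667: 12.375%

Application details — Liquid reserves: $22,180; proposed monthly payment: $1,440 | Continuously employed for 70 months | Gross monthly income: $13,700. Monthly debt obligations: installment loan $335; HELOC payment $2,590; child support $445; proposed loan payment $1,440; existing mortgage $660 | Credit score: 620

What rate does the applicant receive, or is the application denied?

Denied

Credit score 620 < 640 (below minimum)
Total monthly debts = (335 + 2,590 + 445 + 1,440 + 660) = 5,470. DTI = 5,470/13,700 = 39.9% ≤ 41%
Reserves: 22,180 ÷ 1,440 = 15.4 months (meets 2-month minimum)
Employment 70 ≥ 18 months
Not all requirements met → denied.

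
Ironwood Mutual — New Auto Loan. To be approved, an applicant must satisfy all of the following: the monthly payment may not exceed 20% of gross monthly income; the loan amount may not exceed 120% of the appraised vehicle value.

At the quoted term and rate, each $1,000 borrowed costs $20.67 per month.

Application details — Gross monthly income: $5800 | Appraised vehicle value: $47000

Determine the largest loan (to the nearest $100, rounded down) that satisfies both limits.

$56,100

Payment cap: 20% × $5,800 = $1,160/month.
At $20.67 per $1,000, that supports 1,160/20.67 × 1,000 ≈ $56,119 → $56,100.
LTV cap: 120% × $47,000 = $56,400 → $56,400.
Binding constraint: payment-to-income.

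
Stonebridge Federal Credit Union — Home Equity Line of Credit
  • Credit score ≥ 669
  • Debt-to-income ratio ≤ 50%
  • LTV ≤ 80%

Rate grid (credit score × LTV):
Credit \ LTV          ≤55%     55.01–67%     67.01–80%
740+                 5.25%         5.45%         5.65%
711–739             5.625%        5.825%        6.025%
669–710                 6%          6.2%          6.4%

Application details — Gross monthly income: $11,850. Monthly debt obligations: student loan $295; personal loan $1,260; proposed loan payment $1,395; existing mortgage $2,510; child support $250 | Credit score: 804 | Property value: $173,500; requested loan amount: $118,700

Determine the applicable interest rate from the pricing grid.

5.65%

Credit score 804 ≥ 669; Total monthly debts = (295 + 1,260 + 1,395 + 2,510 + 250) = 5,710. DTI: 5,710 ÷ 11,850 = 48.2%, within the 50% cap
LTV: 118,700 ÷ 173,500 = 68.4%, within 80% cap
Credit 804 → row 740+; LTV 68.4% → column 67.01–80%. Grid cell → 5.65%.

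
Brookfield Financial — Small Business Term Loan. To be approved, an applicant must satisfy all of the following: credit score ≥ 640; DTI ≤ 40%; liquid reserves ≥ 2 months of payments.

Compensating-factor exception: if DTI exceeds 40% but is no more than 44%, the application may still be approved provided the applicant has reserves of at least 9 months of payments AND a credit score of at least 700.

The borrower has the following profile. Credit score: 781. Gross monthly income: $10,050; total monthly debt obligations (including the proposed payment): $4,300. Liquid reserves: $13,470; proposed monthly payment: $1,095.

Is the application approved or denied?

Credit score 781 ≥ 640 (meets base)
DTI: 4,300 ÷ 10,050 = 42.8%, over the 40% base limit.
Reserves = 13,470/1,095 = 12.3 months ≥ 2
DTI 42.8% is within the 40%–44% exception band; checking compensating factors.
Override check — reserves: 12.3 mo (ok); score: 781 (ok).
Both override conditions satisfied; DTI exception granted.

Approved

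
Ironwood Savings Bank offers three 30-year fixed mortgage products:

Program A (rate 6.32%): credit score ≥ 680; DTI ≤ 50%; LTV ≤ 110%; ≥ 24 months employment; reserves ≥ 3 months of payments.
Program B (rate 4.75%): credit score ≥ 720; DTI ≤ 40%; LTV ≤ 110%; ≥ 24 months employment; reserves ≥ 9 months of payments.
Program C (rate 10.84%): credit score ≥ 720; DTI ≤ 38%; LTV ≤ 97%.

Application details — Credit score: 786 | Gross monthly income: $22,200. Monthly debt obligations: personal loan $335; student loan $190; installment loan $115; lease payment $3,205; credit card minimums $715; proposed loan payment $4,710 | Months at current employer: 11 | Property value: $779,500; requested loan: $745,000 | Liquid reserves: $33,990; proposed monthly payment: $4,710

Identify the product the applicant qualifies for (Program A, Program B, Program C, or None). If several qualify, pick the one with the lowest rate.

Total debts = (335 + 190 + 115 + 3,205 + 715 + 4,710) = 9,270; DTI = 9,270/22,200 = 41.8%.
LTV = 745,000/779,500 = 95.6%.
Reserves = 33,990/4,710 = 7.2 months.
Program A: score 786 ≥ 680; DTI 41.8% ≤ 50%; LTV 95.6% ≤ 110%; employment 11 < 24 mo; reserves 7.2 ≥ 3 mo → does not qualify.
Program B: score 786 ≥ 720; DTI 41.8% > 40%; LTV 95.6% ≤ 110%; employment 11 < 24 mo; reserves 7.2 < 9 mo → does not qualify.
Program C: score 786 ≥ 720; DTI 41.8% > 38%; LTV 95.6% ≤ 97% → does not qualify.

None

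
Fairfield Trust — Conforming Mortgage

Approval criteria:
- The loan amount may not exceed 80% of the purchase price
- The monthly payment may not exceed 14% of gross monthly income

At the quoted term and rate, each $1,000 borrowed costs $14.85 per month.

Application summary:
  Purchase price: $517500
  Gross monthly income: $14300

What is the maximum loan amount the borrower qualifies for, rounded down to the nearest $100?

$134,800

Payment cap: 14% × $14,300 = $2,002/month.
At $14.85 per $1,000, that supports 2,002/14.85 × 1,000 ≈ $134,814 → $134,800.
LTV cap: 80% × $517,500 = $414,000 → $414,000.
Binding constraint: payment-to-income.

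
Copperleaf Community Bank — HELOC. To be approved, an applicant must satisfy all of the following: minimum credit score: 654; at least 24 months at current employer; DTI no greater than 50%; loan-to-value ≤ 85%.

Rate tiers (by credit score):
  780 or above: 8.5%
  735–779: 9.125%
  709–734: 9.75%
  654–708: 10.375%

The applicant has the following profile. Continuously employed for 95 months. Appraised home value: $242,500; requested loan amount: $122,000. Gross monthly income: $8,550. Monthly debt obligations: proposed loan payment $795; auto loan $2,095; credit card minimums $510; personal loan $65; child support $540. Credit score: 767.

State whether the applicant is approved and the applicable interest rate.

Approved at 9.125%

Credit score 767 ≥ 654 (meets minimum)
Total monthly debts = (795 + 2,095 + 510 + 65 + 540) = 4,005. DTI: 4,005 ÷ 8,550 = 46.8%, within the 50% cap
Employment 95 ≥ 24 months
Loan-to-value = 122,000/242,500 = 50.3% — pass (85% max)
All requirements met. Score 767 falls in the 735–779 tier → 9.125%.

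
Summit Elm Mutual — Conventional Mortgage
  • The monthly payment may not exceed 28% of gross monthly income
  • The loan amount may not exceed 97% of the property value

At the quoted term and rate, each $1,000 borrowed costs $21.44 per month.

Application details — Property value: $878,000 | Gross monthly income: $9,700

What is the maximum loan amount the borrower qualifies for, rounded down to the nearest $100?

Payment cap: 28% × $9,700 = $2,716/month.
At $21.44 per $1,000, that supports 2,716/21.44 × 1,000 ≈ $126,679 → $126,600.
LTV cap: 97% × $878,000 = $851,660 → $851,600.
Binding constraint: payment-to-income.

$126,600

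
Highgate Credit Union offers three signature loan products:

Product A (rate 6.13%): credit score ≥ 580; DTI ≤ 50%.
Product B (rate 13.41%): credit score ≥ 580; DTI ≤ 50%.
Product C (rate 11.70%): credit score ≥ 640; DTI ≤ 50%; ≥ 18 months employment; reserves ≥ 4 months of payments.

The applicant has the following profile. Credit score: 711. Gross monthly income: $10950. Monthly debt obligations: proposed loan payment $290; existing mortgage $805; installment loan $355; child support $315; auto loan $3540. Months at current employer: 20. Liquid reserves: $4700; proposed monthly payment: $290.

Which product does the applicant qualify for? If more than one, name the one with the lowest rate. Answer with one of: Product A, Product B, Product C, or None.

Total debts = (290 + 805 + 355 + 315 + 3,540) = 5,305; DTI = 5,305/10,950 = 48.4%.
Reserves = 4,700/290 = 16.2 months.
Product A: score 711 ≥ 580; DTI 48.4% ≤ 50% → qualifies.
Product B: score 711 ≥ 580; DTI 48.4% ≤ 50% → qualifies.
Product C: score 711 ≥ 640; DTI 48.4% ≤ 50%; employment 20 ≥ 18 mo; reserves 16.2 ≥ 4 mo → qualifies.
Qualifying: Product A, Product B, Product C. Lowest rate is 6.13% → Product A.

Product A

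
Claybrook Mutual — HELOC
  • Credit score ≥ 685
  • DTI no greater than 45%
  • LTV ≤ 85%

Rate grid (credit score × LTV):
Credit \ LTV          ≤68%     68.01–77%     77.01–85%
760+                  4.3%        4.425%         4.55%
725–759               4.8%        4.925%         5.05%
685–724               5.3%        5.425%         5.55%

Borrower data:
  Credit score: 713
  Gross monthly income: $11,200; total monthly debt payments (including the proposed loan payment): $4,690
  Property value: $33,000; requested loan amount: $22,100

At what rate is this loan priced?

Credit score 713 ≥ 685; DTI = 4,690/11,200 = 41.9% ≤ 45%
LTV = 22,100/33,000 = 67% ≤ 85%
Credit 713 → row 685–724; LTV 67% → column ≤68%. Grid cell → 5.3%.

5.3%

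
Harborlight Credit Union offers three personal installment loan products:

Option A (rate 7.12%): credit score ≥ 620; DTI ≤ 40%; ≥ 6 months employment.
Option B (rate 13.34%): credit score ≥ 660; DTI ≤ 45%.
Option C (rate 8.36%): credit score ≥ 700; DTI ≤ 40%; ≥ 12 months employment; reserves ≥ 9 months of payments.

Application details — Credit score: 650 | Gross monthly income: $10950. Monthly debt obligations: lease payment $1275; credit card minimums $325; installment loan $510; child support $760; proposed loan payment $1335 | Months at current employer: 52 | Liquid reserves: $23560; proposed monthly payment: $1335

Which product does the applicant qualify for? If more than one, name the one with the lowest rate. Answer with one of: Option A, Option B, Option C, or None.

Option A

Total debts = (1,275 + 325 + 510 + 760 + 1,335) = 4,205; DTI = 4,205/10,950 = 38.4%.
Reserves = 23,560/1,335 = 17.6 months.
Option A: score 650 ≥ 620; DTI 38.4% ≤ 40%; employment 52 ≥ 6 mo → qualifies.
Option B: score 650 < 660; DTI 38.4% ≤ 45% → does not qualify.
Option C: score 650 < 700; DTI 38.4% ≤ 40%; employment 52 ≥ 12 mo; reserves 17.6 ≥ 9 mo → does not qualify.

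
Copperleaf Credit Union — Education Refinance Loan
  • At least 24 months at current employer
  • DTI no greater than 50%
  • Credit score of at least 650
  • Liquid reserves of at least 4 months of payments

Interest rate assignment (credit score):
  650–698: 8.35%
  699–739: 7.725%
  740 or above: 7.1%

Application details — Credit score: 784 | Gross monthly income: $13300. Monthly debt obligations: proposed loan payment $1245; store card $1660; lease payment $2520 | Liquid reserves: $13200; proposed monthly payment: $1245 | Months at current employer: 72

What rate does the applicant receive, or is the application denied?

Approved at 7.1%

Credit score 784 ≥ 650 (meets minimum)
Total monthly debts = (1,245 + 1,660 + 2,520) = 5,425. DTI = 5,425/13,300 = 40.8% ≤ 50%
Liquid reserves cover 13,200/1,245 = 10.6 months — ≥ 4 required
Employment 72 ≥ 24 months
All requirements met. Score 784 falls in the 740 or above tier → 7.1%.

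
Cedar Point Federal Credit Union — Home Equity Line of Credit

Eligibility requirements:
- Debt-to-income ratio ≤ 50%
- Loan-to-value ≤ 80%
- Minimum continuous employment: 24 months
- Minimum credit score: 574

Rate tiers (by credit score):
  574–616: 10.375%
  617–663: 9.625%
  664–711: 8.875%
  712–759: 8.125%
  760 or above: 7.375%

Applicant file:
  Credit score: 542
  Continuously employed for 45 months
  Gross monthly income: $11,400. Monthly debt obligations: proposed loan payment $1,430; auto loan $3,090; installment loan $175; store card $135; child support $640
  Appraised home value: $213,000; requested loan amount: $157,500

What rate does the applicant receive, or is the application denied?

Denied

Credit score 542 < 574 (below minimum)
Employment 45 ≥ 24 months
Total monthly debts = (1,430 + 3,090 + 175 + 135 + 640) = 5,470. Debt-to-income = 5,470/11,400 = 48% — meets 50% limit
LTV: 157,500 ÷ 213,000 = 73.9%, within 80% cap
Not all requirements met → denied.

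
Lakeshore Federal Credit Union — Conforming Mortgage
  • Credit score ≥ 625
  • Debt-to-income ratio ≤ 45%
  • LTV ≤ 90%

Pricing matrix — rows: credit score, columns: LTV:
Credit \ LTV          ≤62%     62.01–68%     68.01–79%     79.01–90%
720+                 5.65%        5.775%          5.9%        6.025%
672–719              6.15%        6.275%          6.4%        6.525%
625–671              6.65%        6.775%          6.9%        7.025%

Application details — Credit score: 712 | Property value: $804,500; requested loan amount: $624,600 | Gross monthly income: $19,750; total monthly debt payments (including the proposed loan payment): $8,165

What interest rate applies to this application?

6.4%

Credit score 712 ≥ 625; Debt-to-income = 8,165/19,750 = 41.3% — meets 45% limit
LTV = 624,600/804,500 = 77.6% ≤ 90%
Credit 712 → row 672–719; LTV 77.6% → column 68.01–79%. Grid cell → 6.4%.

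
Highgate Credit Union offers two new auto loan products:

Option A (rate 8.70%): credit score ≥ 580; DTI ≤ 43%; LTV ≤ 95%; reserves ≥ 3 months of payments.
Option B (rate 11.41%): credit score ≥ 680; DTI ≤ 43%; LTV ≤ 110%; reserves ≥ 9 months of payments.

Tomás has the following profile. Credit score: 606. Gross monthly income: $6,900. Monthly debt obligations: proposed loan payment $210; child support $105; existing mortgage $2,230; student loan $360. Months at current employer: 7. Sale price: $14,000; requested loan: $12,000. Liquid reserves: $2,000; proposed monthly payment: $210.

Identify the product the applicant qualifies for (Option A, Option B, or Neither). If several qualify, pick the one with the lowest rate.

Option A

Total debts = (210 + 105 + 2,230 + 360) = 2,905; DTI = 2,905/6,900 = 42.1%.
LTV = 12,000/14,000 = 85.7%.
Reserves = 2,000/210 = 9.5 months.
Option A: score 606 ≥ 580; DTI 42.1% ≤ 43%; LTV 85.7% ≤ 95%; reserves 9.5 ≥ 3 mo → qualifies.
Option B: score 606 < 680; DTI 42.1% ≤ 43%; LTV 85.7% ≤ 110%; reserves 9.5 ≥ 9 mo → does not qualify.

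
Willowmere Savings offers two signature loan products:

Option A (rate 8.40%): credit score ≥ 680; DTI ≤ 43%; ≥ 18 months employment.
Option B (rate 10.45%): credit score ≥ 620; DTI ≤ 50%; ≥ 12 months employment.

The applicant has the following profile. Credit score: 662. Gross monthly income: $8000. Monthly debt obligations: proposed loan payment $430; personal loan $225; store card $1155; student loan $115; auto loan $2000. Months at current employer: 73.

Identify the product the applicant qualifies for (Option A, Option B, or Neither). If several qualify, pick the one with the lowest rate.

Option B

Total debts = (430 + 225 + 1,155 + 115 + 2,000) = 3,925; DTI = 3,925/8,000 = 49.1%.
Option A: score 662 < 680; DTI 49.1% > 43%; employment 73 ≥ 18 mo → does not qualify.
Option B: score 662 ≥ 620; DTI 49.1% ≤ 50%; employment 73 ≥ 12 mo → qualifies.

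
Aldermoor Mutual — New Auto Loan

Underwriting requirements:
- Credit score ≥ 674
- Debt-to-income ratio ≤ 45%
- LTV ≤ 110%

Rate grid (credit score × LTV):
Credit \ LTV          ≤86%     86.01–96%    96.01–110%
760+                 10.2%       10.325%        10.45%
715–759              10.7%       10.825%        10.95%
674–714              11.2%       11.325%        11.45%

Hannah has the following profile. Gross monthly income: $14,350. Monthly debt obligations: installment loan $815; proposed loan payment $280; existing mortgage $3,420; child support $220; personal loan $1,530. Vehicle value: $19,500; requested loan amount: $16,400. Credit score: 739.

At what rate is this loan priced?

10.7%

Credit score 739 ≥ 674; Total monthly debts = (815 + 280 + 3,420 + 220 + 1,530) = 6,265. DTI = 6,265/14,350 = 43.7% ≤ 45%
LTV: 16,400 ÷ 19,500 = 84.1%, within 110% cap
Row: 739 falls in 715–759. Column: 84.1% falls in ≤86%. Rate = 10.7%.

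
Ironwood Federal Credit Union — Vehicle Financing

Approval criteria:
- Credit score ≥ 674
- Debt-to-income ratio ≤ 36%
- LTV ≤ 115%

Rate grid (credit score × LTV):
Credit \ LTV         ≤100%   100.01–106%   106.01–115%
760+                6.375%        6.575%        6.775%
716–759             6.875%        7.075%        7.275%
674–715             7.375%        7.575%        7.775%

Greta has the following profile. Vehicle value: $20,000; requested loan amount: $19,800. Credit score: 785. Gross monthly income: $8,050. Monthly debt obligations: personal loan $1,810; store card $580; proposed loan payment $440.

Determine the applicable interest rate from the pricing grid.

Credit score 785 ≥ 674; Total monthly debts = (1,810 + 580 + 440) = 2,830. DTI = 2,830/8,050 = 35.2% ≤ 36%
LTV: 19,800 ÷ 20,000 = 99%, within 115% cap
Score 785 is in the 760+ band; LTV 99% is in the ≤100% band → 6.375%.

6.375%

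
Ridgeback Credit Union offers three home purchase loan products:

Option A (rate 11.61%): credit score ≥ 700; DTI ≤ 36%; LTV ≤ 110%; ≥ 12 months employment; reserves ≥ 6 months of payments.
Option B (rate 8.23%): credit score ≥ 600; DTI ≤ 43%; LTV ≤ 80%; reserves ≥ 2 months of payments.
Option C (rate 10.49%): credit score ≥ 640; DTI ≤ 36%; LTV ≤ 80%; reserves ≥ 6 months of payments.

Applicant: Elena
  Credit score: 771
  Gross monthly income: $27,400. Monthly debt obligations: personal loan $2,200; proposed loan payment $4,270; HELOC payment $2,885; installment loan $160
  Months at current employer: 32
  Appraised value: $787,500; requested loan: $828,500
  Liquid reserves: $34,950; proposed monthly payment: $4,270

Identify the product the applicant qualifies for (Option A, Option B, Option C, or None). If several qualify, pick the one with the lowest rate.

Option A

Total debts = (2,200 + 4,270 + 2,885 + 160) = 9,515; DTI = 9,515/27,400 = 34.7%.
LTV = 828,500/787,500 = 105.2%.
Reserves = 34,950/4,270 = 8.2 months.
Option A: score 771 ≥ 700; DTI 34.7% ≤ 36%; LTV 105.2% ≤ 110%; employment 32 ≥ 12 mo; reserves 8.2 ≥ 6 mo → qualifies.
Option B: score 771 ≥ 600; DTI 34.7% ≤ 43%; LTV 105.2% > 80%; reserves 8.2 ≥ 2 mo → does not qualify.
Option C: score 771 ≥ 640; DTI 34.7% ≤ 36%; LTV 105.2% > 80%; reserves 8.2 ≥ 6 mo → does not qualify.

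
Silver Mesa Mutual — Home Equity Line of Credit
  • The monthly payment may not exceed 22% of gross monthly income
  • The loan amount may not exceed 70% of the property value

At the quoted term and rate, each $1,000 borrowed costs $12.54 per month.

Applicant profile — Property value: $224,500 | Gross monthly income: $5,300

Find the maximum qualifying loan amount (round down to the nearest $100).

$92,900

Payment cap: 22% × $5,300 = $1,166/month.
At $12.54 per $1,000, that supports 1,166/12.54 × 1,000 ≈ $92,982 → $92,900.
LTV cap: 70% × $224,500 = $157,150 → $157,100.
Binding constraint: payment-to-income.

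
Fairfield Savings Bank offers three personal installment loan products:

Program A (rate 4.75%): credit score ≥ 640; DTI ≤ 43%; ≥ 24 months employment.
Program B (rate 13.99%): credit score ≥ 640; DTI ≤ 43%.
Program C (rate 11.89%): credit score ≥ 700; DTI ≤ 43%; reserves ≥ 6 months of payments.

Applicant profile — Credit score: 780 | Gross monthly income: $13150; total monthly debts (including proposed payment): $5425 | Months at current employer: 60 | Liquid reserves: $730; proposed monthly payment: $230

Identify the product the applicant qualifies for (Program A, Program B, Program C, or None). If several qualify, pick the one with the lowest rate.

DTI = 5,425/13,150 = 41.3%.
Reserves = 730/230 = 3.2 months.
Program A: score 780 ≥ 640; DTI 41.3% ≤ 43%; employment 60 ≥ 24 mo → qualifies.
Program B: score 780 ≥ 640; DTI 41.3% ≤ 43% → qualifies.
Program C: score 780 ≥ 700; DTI 41.3% ≤ 43%; reserves 3.2 < 6 mo → does not qualify.
Qualifying: Program A, Program B. Lowest rate is 4.75% → Program A.

Program A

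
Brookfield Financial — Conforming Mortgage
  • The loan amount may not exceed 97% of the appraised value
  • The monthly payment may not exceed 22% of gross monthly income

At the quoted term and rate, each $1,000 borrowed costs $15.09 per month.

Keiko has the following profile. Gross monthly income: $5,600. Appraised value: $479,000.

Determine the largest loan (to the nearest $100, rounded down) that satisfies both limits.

Payment cap: 22% × $5,600 = $1,232/month.
At $15.09 per $1,000, that supports 1,232/15.09 × 1,000 ≈ $81,643 → $81,600.
LTV cap: 97% × $479,000 = $464,630 → $464,600.
Binding constraint: payment-to-income.

$81,600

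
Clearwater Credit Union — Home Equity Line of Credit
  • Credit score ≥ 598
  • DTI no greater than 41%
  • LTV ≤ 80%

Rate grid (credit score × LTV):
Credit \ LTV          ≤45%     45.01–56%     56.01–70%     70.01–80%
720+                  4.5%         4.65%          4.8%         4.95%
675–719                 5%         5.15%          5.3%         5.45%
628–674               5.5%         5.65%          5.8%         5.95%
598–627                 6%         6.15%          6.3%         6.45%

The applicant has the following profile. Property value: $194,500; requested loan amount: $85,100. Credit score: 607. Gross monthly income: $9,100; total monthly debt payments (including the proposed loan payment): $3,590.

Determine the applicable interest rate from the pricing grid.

Credit score 607 ≥ 598; DTI: 3,590 ÷ 9,100 = 39.5%, within the 41% cap
LTV = 85,100/194,500 = 43.8% ≤ 80%
Row: 607 falls in 598–627. Column: 43.8% falls in ≤45%. Rate = 6%.

6%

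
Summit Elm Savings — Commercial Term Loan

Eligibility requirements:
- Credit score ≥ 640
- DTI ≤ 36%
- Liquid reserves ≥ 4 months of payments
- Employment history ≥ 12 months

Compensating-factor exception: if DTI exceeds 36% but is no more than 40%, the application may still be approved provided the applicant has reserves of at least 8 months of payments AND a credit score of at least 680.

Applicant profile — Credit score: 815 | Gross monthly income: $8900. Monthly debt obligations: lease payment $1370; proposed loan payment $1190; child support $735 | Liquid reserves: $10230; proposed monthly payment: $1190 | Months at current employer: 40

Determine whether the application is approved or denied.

Credit score 815 ≥ 640 (meets base)
Total debts = (1,370 + 1,190 + 735) = 3,295. DTI = 3,295/8,900 = 37% > 36% — standard DTI limit exceeded.
Reserves = 10,230/1,190 = 8.6 months ≥ 4
Employment 40 ≥ 12 months
DTI 37% is within the 36%–40% exception band; checking compensating factors.
Override check — reserves: 8.6 mo (ok); score: 815 (ok).
Both override conditions satisfied; DTI exception granted.

Approved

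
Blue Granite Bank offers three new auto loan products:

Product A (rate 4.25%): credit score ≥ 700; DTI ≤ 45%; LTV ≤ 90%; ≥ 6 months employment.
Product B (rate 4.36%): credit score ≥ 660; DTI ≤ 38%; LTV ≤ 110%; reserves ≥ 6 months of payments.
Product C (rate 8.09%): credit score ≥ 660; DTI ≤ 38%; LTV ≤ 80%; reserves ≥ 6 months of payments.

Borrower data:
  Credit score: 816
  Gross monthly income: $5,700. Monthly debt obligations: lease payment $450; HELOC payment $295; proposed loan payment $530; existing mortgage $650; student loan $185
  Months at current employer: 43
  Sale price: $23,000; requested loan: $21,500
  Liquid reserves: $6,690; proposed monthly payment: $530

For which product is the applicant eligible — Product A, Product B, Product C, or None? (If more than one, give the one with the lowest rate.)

Total debts = (450 + 295 + 530 + 650 + 185) = 2,110; DTI = 2,110/5,700 = 37%.
LTV = 21,500/23,000 = 93.5%.
Reserves = 6,690/530 = 12.6 months.
Product A: score 816 ≥ 700; DTI 37% ≤ 45%; LTV 93.5% > 90%; employment 43 ≥ 6 mo → does not qualify.
Product B: score 816 ≥ 660; DTI 37% ≤ 38%; LTV 93.5% ≤ 110%; reserves 12.6 ≥ 6 mo → qualifies.
Product C: score 816 ≥ 660; DTI 37% ≤ 38%; LTV 93.5% > 80%; reserves 12.6 ≥ 6 mo → does not qualify.

Product B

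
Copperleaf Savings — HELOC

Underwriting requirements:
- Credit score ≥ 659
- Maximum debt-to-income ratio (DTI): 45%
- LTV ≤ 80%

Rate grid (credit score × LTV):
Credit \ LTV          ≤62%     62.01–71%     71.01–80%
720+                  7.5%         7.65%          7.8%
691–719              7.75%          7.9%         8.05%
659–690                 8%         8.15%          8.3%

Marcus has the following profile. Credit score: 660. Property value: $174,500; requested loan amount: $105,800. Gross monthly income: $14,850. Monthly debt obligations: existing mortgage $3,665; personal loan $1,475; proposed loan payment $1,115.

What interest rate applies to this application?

Credit score 660 ≥ 659; Total monthly debts = (3,665 + 1,475 + 1,115) = 6,255. Debt-to-income = 6,255/14,850 = 42.1% — meets 45% limit
Loan-to-value = 105,800/174,500 = 60.6% — pass (80% max)
Credit 660 → row 659–690; LTV 60.6% → column ≤62%. Grid cell → 8%.

8%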